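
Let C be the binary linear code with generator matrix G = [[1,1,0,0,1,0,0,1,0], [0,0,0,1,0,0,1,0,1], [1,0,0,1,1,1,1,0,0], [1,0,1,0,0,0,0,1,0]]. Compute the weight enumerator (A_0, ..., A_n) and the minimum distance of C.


Weight distribution: A_0 = 1, A_3 = 3, A_4 = 3, A_5 = 4, A_6 = 4, A_7 = 1. Minimum distance d = 3.

Enumerate all 2^4 = 16 messages m ∈ F_2^4.
For each, compute codeword c = mG in F_2^9, then tally its weight.
  m = 0000 → c = 000000000, weight = 0.
  m = 1000 → c = 110010010, weight = 4.
  m = 0100 → c = 000100101, weight = 3.
  m = 1100 → c = 110110111, weight = 7.
  m = 0010 → c = 100111100, weight = 5.
  m = 1010 → c = 010101110, weight = 5.
  m = 0110 → c = 100011001, weight = 4.
  m = 1110 → c = 010001011, weight = 4.
  m = 0001 → c = 101000010, weight = 3.
  m = 1001 → c = 011010000, weight = 3.
  m = 0101 → c = 101100111, weight = 6.
  m = 1101 → c = 011110101, weight = 6.
  m = 0011 → c = 001111110, weight = 6.
  m = 1011 → c = 111101100, weight = 6.
  m = 0111 → c = 001011011, weight = 5.
  m = 1111 → c = 111001001, weight = 5.
Tally weights:
  weight 0: 1 codewords.
  weight 3: 3 codewords.
  weight 4: 3 codewords.
  weight 5: 4 codewords.
  weight 6: 4 codewords.
  weight 7: 1 codewords.
Minimum distance d = smallest w > 0 with A_w > 0 = 3.
Sanity: Σ A_w = 16 = 2^4 = 16 ✓.


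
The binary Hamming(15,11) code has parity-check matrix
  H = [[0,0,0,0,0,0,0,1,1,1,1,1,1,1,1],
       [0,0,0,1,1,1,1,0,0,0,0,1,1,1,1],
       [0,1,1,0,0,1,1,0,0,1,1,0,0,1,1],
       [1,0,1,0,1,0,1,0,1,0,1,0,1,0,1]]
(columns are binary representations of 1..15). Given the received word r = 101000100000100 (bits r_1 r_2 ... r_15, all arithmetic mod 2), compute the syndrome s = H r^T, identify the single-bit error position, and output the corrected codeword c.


s = (1, 0, 0, 0)^T, error position = 8, corrected codeword c = 101000110000100

Compute s = H r^T mod 2 one row at a time:
  s_1 = 0 + 0 + 0 + 0 + 0 + 1 + 0 + 0 = 1 ≡ 1 (mod 2).
  s_2 = 0 + 0 + 0 + 1 + 0 + 1 + 0 + 0 = 2 ≡ 0 (mod 2).
  s_3 = 0 + 1 + 0 + 1 + 0 + 0 + 0 + 0 = 2 ≡ 0 (mod 2).
  s_4 = 1 + 1 + 0 + 1 + 0 + 0 + 1 + 0 = 4 ≡ 0 (mod 2).
s = (1, 0, 0, 0)^T — this equals column 8 of H (binary 1000), so error is at position 8.
Correct: flip bit 8 of r = 101000100000100 to get c = 101000110000100.


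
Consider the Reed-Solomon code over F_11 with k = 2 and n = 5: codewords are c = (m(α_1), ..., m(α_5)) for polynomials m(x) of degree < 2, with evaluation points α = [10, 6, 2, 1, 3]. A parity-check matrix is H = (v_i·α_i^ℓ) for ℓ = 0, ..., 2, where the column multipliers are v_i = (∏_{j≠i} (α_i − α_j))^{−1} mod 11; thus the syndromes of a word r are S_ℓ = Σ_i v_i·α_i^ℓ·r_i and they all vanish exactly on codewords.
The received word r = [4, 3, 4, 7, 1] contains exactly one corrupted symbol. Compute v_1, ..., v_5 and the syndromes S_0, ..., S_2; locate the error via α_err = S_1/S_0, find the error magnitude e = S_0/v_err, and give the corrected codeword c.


S = (8, 3, 8), error at position 1, error magnitude e = 2, c = [2, 3, 4, 7, 1].

Step 1: column multipliers v_i = (∏_{j≠i}(α_i − α_j))^{−1} mod 11.
  i = 1 (α = 10): (10−6)(10−2)(10−1)(10−3) = 4·8·9·7 = 2016 ≡ 3, so v_1 = 3^{−1} = 4 (mod 11).
  i = 2 (α = 6): (6−10)(6−2)(6−1)(6−3) = (−4)·4·5·3 = −240 ≡ 2, so v_2 = 2^{−1} = 6 (mod 11).
  i = 3 (α = 2): (2−10)(2−6)(2−1)(2−3) = (−8)·(−4)·1·(−1) = −32 ≡ 1, so v_3 = 1^{−1} = 1 (mod 11).
  i = 4 (α = 1): (1−10)(1−6)(1−2)(1−3) = (−9)·(−5)·(−1)·(−2) = 90 ≡ 2, so v_4 = 2^{−1} = 6 (mod 11).
  i = 5 (α = 3): (3−10)(3−6)(3−2)(3−1) = (−7)·(−3)·1·2 = 42 ≡ 9, so v_5 = 9^{−1} = 5 (mod 11).
  v = [4, 6, 1, 6, 5].
Step 2: syndromes of r = [4, 3, 4, 7, 1] (all sums mod 11).
  S_0 = Σ v_i r_i = 4·4 + 6·3 + 1·4 + 6·7 + 5·1 = 85 ≡ 8.
  S_1 = Σ v_i α_i r_i = 4·10·4 + 6·6·3 + 1·2·4 + 6·1·7 + 5·3·1 = 333 ≡ 3.
  α_i^2 mod 11 = [1, 3, 4, 1, 9].
  S_2 = Σ v_i α_i^2 r_i = 4·1·4 + 6·3·3 + 1·4·4 + 6·1·7 + 5·9·1 = 173 ≡ 8.
  S = (8, 3, 8) ≠ 0, so r is not a codeword (an error is present).
Step 3: locate the error. For a single error e at position i, S_ℓ = v_i·e·α_i^ℓ, so α_err = S_1/S_0.
  S_0^{−1} = 8^{−1} = 7 (mod 11), so α_err = 3·7 = 21 ≡ 10 = α_1. Error position i = 1.
  Consistency check: S_2/S_1 = 8·4 = 32 ≡ 10 = α_err ✓ (single-error assumption holds).
Step 4: error magnitude e = S_0/v_1 = S_0·∏_{j≠1}(α_1 − α_j) = 8·3 = 24 ≡ 2 (mod 11).
Step 5: correct position 1: c_1 = r_1 − e = 4 − 2 ≡ 2 (mod 11). Hence c = [2, 3, 4, 7, 1].
  Check: interpolating c through the α_i gives m(x) = 10 + 8·x (degree < 2) with m(α_i) = c_i for every i, so c is indeed a codeword.


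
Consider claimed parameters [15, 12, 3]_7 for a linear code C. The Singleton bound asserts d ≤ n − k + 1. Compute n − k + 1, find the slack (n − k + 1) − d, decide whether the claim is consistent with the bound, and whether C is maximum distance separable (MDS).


Singleton RHS = n − k + 1 = 4, slack = 1, bound satisfied, not MDS.

Singleton bound: d ≤ n − k + 1.
Here n = 15, k = 12, so n − k + 1 = 4.
Given d = 3, check d ≤ 4: YES.
Slack = (n − k + 1) − d = 1.
The code is NOT MDS (slack = 1 > 0).
Description: the claimed parameters are [15, 12, 3]_7; such a code would be non-MDS.


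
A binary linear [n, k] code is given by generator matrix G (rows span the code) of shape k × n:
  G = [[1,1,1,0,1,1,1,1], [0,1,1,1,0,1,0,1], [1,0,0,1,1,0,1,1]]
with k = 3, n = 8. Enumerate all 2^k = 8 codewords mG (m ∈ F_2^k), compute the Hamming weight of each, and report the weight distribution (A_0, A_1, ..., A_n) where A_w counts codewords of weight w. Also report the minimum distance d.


Weight distribution: A_0 = 1, A_1 = 1, A_4 = 2, A_5 = 2, A_6 = 1, A_7 = 1. Minimum distance d = 1.

Enumerate all 2^3 = 8 messages m ∈ F_2^3.
For each, compute codeword c = mG in F_2^8, then tally its weight.
  m = 000 → c = 00000000, weight = 0.
  m = 100 → c = 11101111, weight = 7.
  m = 010 → c = 01110101, weight = 5.
  m = 110 → c = 10011010, weight = 4.
  m = 001 → c = 10011011, weight = 5.
  m = 101 → c = 01110100, weight = 4.
  m = 011 → c = 11101110, weight = 6.
  m = 111 → c = 00000001, weight = 1.
Tally weights:
  weight 0: 1 codewords.
  weight 1: 1 codewords.
  weight 4: 2 codewords.
  weight 5: 2 codewords.
  weight 6: 1 codewords.
  weight 7: 1 codewords.
Minimum distance d = smallest w > 0 with A_w > 0 = 1.
Sanity: Σ A_w = 8 = 2^3 = 8 ✓.


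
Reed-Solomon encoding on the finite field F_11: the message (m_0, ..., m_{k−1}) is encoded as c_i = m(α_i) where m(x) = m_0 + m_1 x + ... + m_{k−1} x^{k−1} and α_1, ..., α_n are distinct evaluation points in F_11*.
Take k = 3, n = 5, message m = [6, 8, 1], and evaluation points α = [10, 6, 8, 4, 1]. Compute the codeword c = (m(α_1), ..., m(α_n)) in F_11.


c = [10, 2, 2, 10, 4]

Message polynomial: m(x) = 6 + 8·x + 1·x^2 (mod 11).
For each evaluation point α_i, compute m(α_i) mod 11:
  α_1 = 10: Horner steps 1 → 7 → 10, so m(10) = 10.
  α_2 = 6: Horner steps 1 → 3 → 2, so m(6) = 2.
  α_3 = 8: Horner steps 1 → 5 → 2, so m(8) = 2.
  α_4 = 4: Horner steps 1 → 1 → 10, so m(4) = 10.
  α_5 = 1: Horner steps 1 → 9 → 4, so m(1) = 4.
Codeword c = [10, 2, 2, 10, 4] ∈ F_11^5.


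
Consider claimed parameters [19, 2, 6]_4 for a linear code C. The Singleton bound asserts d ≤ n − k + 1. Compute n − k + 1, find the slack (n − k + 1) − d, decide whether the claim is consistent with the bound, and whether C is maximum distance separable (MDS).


Singleton RHS = n − k + 1 = 18, slack = 12, bound satisfied, not MDS.

Singleton bound: d ≤ n − k + 1.
Here n = 19, k = 2, so n − k + 1 = 18.
Given d = 6, check d ≤ 18: YES.
Slack = (n − k + 1) − d = 12.
The code is NOT MDS (slack = 12 > 0).
Description: the claimed parameters are [19, 2, 6]_4; such a code would be non-MDS.


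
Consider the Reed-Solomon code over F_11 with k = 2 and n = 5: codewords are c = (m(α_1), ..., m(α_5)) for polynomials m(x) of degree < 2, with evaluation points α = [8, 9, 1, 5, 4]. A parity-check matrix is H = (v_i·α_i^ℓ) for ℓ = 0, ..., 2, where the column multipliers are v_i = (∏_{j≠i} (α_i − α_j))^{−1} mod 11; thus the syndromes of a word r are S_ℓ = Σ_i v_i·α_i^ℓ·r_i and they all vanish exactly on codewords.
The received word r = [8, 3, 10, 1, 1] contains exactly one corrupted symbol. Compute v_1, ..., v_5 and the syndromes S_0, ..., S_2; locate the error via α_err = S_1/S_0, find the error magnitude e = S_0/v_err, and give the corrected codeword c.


S = (1, 4, 5), error at position 5, error magnitude e = 6, c = [8, 3, 10, 1, 6].

Step 1: column multipliers v_i = (∏_{j≠i}(α_i − α_j))^{−1} mod 11.
  i = 1 (α = 8): (8−9)(8−1)(8−5)(8−4) = (−1)·7·3·4 = −84 ≡ 4, so v_1 = 4^{−1} = 3 (mod 11).
  i = 2 (α = 9): (9−8)(9−1)(9−5)(9−4) = 1·8·4·5 = 160 ≡ 6, so v_2 = 6^{−1} = 2 (mod 11).
  i = 3 (α = 1): (1−8)(1−9)(1−5)(1−4) = (−7)·(−8)·(−4)·(−3) = 672 ≡ 1, so v_3 = 1^{−1} = 1 (mod 11).
  i = 4 (α = 5): (5−8)(5−9)(5−1)(5−4) = (−3)·(−4)·4·1 = 48 ≡ 4, so v_4 = 4^{−1} = 3 (mod 11).
  i = 5 (α = 4): (4−8)(4−9)(4−1)(4−5) = (−4)·(−5)·3·(−1) = −60 ≡ 6, so v_5 = 6^{−1} = 2 (mod 11).
  v = [3, 2, 1, 3, 2].
Step 2: syndromes of r = [8, 3, 10, 1, 1] (all sums mod 11).
  S_0 = Σ v_i r_i = 3·8 + 2·3 + 1·10 + 3·1 + 2·1 = 45 ≡ 1.
  S_1 = Σ v_i α_i r_i = 3·8·8 + 2·9·3 + 1·1·10 + 3·5·1 + 2·4·1 = 279 ≡ 4.
  α_i^2 mod 11 = [9, 4, 1, 3, 5].
  S_2 = Σ v_i α_i^2 r_i = 3·9·8 + 2·4·3 + 1·1·10 + 3·3·1 + 2·5·1 = 269 ≡ 5.
  S = (1, 4, 5) ≠ 0, so r is not a codeword (an error is present).
Step 3: locate the error. For a single error e at position i, S_ℓ = v_i·e·α_i^ℓ, so α_err = S_1/S_0.
  S_0^{−1} = 1^{−1} = 1 (mod 11), so α_err = 4·1 = 4 ≡ 4 = α_5. Error position i = 5.
  Consistency check: S_2/S_1 = 5·3 = 15 ≡ 4 = α_err ✓ (single-error assumption holds).
Step 4: error magnitude e = S_0/v_5 = S_0·∏_{j≠5}(α_5 − α_j) = 1·6 = 6 ≡ 6 (mod 11).
Step 5: correct position 5: c_5 = r_5 − e = 1 − 6 ≡ 6 (mod 11). Hence c = [8, 3, 10, 1, 6].
  Check: interpolating c through the α_i gives m(x) = 4 + 6·x (degree < 2) with m(α_i) = c_i for every i, so c is indeed a codeword.


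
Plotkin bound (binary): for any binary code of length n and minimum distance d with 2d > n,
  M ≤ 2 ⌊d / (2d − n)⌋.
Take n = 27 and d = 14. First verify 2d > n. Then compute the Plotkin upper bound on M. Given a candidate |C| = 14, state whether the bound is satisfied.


Plotkin bound M ≤ 28; given |C| = 14 ≤ bound (satisfied).

Check applicability: 2d = 28, n = 27.
2d − n = 1 > 0, so Plotkin applies.
Compute d/(2d−n) = 14/1 ≈ 14.0000.
⌊d/(2d−n)⌋ = 14.
Plotkin bound: M ≤ 2·14 = 28.
Given |C| = 14, check: satisfied.
This |C| is below the Plotkin bound.


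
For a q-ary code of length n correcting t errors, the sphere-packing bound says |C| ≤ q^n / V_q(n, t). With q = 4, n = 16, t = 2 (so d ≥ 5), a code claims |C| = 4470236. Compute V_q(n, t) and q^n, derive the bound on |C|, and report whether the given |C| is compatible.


V_q(n, t) = 1129, q^n = 4294967296, Hamming bound = 3804222, |C| = 4470236 > bound (violated).

Step 1: Compute V_q(n, t) = Σ_{j=0}^2 C(n, j) (q−1)^j.
  j = 0: C(16,0)·(3)^0 = 1·1 = 1.
  j = 1: C(16,1)·(3)^1 = 16·3 = 48.
  j = 2: C(16,2)·(3)^2 = 120·9 = 1080.
  V_q(n, t) = 1 + 48 + 1080 = 1129.
Step 2: q^n = 4^16 = 4294967296.
Step 3: Hamming bound ⌊q^n / V_q(n,t)⌋ = ⌊4294967296/1129⌋ = 3804222.
Step 4: Compare |C| = 4470236 to 3804222: violated.
The claimed |C| lies above the Hamming bound, so no 4-ary code of length 16 with d ≥ 5 can have 4470236 codewords.


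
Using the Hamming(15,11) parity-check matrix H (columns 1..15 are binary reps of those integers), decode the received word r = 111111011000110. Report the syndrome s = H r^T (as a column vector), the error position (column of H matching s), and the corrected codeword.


s = (0, 1, 0, 1)^T, error position = 5, corrected codeword c = 111101011000110

Compute s = H r^T mod 2 one row at a time:
  s_1 = 1 + 1 + 0 + 0 + 0 + 1 + 1 + 0 = 4 ≡ 0 (mod 2).
  s_2 = 1 + 1 + 1 + 0 + 0 + 1 + 1 + 0 = 5 ≡ 1 (mod 2).
  s_3 = 1 + 1 + 1 + 0 + 0 + 0 + 1 + 0 = 4 ≡ 0 (mod 2).
  s_4 = 1 + 1 + 1 + 0 + 1 + 0 + 1 + 0 = 5 ≡ 1 (mod 2).
s = (0, 1, 0, 1)^T — this equals column 5 of H (binary 0101), so error is at position 5.
Correct: flip bit 5 of r = 111111011000110 to get c = 111101011000110.


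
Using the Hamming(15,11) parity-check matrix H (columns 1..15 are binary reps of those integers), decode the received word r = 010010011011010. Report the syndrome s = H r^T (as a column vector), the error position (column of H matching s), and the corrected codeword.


s = (1, 1, 1, 1)^T, error position = 15, corrected codeword c = 010010011011011

Compute s = H r^T mod 2 one row at a time:
  s_1 = 1 + 1 + 0 + 1 + 1 + 0 + 1 + 0 = 5 ≡ 1 (mod 2).
  s_2 = 0 + 1 + 0 + 0 + 1 + 0 + 1 + 0 = 3 ≡ 1 (mod 2).
  s_3 = 1 + 0 + 0 + 0 + 0 + 1 + 1 + 0 = 3 ≡ 1 (mod 2).
  s_4 = 0 + 0 + 1 + 0 + 1 + 1 + 0 + 0 = 3 ≡ 1 (mod 2).
s = (1, 1, 1, 1)^T — this equals column 15 of H (binary 1111), so error is at position 15.
Correct: flip bit 15 of r = 010010011011010 to get c = 010010011011011.


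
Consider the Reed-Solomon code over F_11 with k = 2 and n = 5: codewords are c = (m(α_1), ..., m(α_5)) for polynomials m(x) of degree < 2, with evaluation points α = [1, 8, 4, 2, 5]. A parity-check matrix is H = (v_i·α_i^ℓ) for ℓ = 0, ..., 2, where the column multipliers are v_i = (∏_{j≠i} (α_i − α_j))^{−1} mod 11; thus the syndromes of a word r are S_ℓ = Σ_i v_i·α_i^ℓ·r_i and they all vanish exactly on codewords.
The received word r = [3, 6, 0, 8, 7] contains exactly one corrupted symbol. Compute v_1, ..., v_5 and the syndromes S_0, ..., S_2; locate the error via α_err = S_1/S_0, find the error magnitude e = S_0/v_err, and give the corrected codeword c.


S = (5, 5, 5), error at position 1, error magnitude e = 2, c = [1, 6, 0, 8, 7].

Step 1: column multipliers v_i = (∏_{j≠i}(α_i − α_j))^{−1} mod 11.
  i = 1 (α = 1): (1−8)(1−4)(1−2)(1−5) = (−7)·(−3)·(−1)·(−4) = 84 ≡ 7, so v_1 = 7^{−1} = 8 (mod 11).
  i = 2 (α = 8): (8−1)(8−4)(8−2)(8−5) = 7·4·6·3 = 504 ≡ 9, so v_2 = 9^{−1} = 5 (mod 11).
  i = 3 (α = 4): (4−1)(4−8)(4−2)(4−5) = 3·(−4)·2·(−1) = 24 ≡ 2, so v_3 = 2^{−1} = 6 (mod 11).
  i = 4 (α = 2): (2−1)(2−8)(2−4)(2−5) = 1·(−6)·(−2)·(−3) = −36 ≡ 8, so v_4 = 8^{−1} = 7 (mod 11).
  i = 5 (α = 5): (5−1)(5−8)(5−4)(5−2) = 4·(−3)·1·3 = −36 ≡ 8, so v_5 = 8^{−1} = 7 (mod 11).
  v = [8, 5, 6, 7, 7].
Step 2: syndromes of r = [3, 6, 0, 8, 7] (all sums mod 11).
  S_0 = Σ v_i r_i = 8·3 + 5·6 + 6·0 + 7·8 + 7·7 = 159 ≡ 5.
  S_1 = Σ v_i α_i r_i = 8·1·3 + 5·8·6 + 6·4·0 + 7·2·8 + 7·5·7 = 621 ≡ 5.
  α_i^2 mod 11 = [1, 9, 5, 4, 3].
  S_2 = Σ v_i α_i^2 r_i = 8·1·3 + 5·9·6 + 6·5·0 + 7·4·8 + 7·3·7 = 665 ≡ 5.
  S = (5, 5, 5) ≠ 0, so r is not a codeword (an error is present).
Step 3: locate the error. For a single error e at position i, S_ℓ = v_i·e·α_i^ℓ, so α_err = S_1/S_0.
  S_0^{−1} = 5^{−1} = 9 (mod 11), so α_err = 5·9 = 45 ≡ 1 = α_1. Error position i = 1.
  Consistency check: S_2/S_1 = 5·9 = 45 ≡ 1 = α_err ✓ (single-error assumption holds).
Step 4: error magnitude e = S_0/v_1 = S_0·∏_{j≠1}(α_1 − α_j) = 5·7 = 35 ≡ 2 (mod 11).
Step 5: correct position 1: c_1 = r_1 − e = 3 − 2 ≡ 1 (mod 11). Hence c = [1, 6, 0, 8, 7].
  Check: interpolating c through the α_i gives m(x) = 5 + 7·x (degree < 2) with m(α_i) = c_i for every i, so c is indeed a codeword.


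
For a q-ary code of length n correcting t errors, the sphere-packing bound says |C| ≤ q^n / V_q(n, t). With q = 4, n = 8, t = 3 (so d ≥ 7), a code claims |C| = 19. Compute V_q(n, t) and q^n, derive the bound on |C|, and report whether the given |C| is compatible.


V_q(n, t) = 1789, q^n = 65536, Hamming bound = 36, |C| = 19 ≤ bound (satisfied).

Step 1: Compute V_q(n, t) = Σ_{j=0}^3 C(n, j) (q−1)^j.
  j = 0: C(8,0)·(3)^0 = 1·1 = 1.
  j = 1: C(8,1)·(3)^1 = 8·3 = 24.
  j = 2: C(8,2)·(3)^2 = 28·9 = 252.
  j = 3: C(8,3)·(3)^3 = 56·27 = 1512.
  V_q(n, t) = 1 + 24 + 252 + 1512 = 1789.
Step 2: q^n = 4^8 = 65536.
Step 3: Hamming bound ⌊q^n / V_q(n,t)⌋ = ⌊65536/1789⌋ = 36.
Step 4: Compare |C| = 19 to 36: satisfied.
The claimed |C| lies below the Hamming bound.


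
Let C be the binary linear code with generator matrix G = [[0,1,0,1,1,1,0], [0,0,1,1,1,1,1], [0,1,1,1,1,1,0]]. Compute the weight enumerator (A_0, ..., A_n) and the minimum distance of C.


Weight distribution: A_0 = 1, A_1 = 1, A_2 = 1, A_3 = 1, A_4 = 2, A_5 = 2. Minimum distance d = 1.

Enumerate all 2^3 = 8 messages m ∈ F_2^3.
For each, compute codeword c = mG in F_2^7, then tally its weight.
  m = 000 → c = 0000000, weight = 0.
  m = 100 → c = 0101110, weight = 4.
  m = 010 → c = 0011111, weight = 5.
  m = 110 → c = 0110001, weight = 3.
  m = 001 → c = 0111110, weight = 5.
  m = 101 → c = 0010000, weight = 1.
  m = 011 → c = 0100001, weight = 2.
  m = 111 → c = 0001111, weight = 4.
Tally weights:
  weight 0: 1 codewords.
  weight 1: 1 codewords.
  weight 2: 1 codewords.
  weight 3: 1 codewords.
  weight 4: 2 codewords.
  weight 5: 2 codewords.
Minimum distance d = smallest w > 0 with A_w > 0 = 1.
Sanity: Σ A_w = 8 = 2^3 = 8 ✓.


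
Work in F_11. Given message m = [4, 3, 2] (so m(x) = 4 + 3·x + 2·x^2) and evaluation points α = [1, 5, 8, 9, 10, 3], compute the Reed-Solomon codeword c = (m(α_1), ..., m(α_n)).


c = [9, 3, 2, 6, 3, 9]

Message polynomial: m(x) = 4 + 3·x + 2·x^2 (mod 11).
For each evaluation point α_i, compute m(α_i) mod 11:
  α_1 = 1: Horner steps 2 → 5 → 9, so m(1) = 9.
  α_2 = 5: Horner steps 2 → 2 → 3, so m(5) = 3.
  α_3 = 8: Horner steps 2 → 8 → 2, so m(8) = 2.
  α_4 = 9: Horner steps 2 → 10 → 6, so m(9) = 6.
  α_5 = 10: Horner steps 2 → 1 → 3, so m(10) = 3.
  α_6 = 3: Horner steps 2 → 9 → 9, so m(3) = 9.
Codeword c = [9, 3, 2, 6, 3, 9] ∈ F_11^6.


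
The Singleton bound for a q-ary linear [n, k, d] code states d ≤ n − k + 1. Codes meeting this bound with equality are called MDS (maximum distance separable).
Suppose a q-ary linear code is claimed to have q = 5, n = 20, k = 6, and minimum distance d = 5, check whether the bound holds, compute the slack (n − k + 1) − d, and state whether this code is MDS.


Singleton RHS = n − k + 1 = 15, slack = 10, bound satisfied, not MDS.

Singleton bound: d ≤ n − k + 1.
Here n = 20, k = 6, so n − k + 1 = 15.
Given d = 5, check d ≤ 15: YES.
Slack = (n − k + 1) − d = 10.
The code is NOT MDS (slack = 10 > 0).
Description: the claimed parameters are [20, 6, 5]_5; such a code would be non-MDS.


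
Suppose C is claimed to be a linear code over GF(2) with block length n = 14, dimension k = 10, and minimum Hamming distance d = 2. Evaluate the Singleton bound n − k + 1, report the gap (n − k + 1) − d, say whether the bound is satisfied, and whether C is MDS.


Singleton RHS = n − k + 1 = 5, slack = 3, bound satisfied, not MDS.

Singleton bound: d ≤ n − k + 1.
Here n = 14, k = 10, so n − k + 1 = 5.
Given d = 2, check d ≤ 5: YES.
Slack = (n − k + 1) − d = 3.
The code is NOT MDS (slack = 3 > 0).
Description: the claimed parameters are [14, 10, 2]_2; such a code would be non-MDS.


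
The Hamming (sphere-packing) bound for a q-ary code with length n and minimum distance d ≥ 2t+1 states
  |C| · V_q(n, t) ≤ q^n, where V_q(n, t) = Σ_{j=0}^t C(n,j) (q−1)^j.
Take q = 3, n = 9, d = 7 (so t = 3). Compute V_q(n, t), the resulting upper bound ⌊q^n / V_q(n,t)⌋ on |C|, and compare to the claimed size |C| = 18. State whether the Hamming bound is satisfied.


V_q(n, t) = 835, q^n = 19683, Hamming bound = 23, |C| = 18 ≤ bound (satisfied).

Step 1: Compute V_q(n, t) = Σ_{j=0}^3 C(n, j) (q−1)^j.
  j = 0: C(9,0)·(2)^0 = 1·1 = 1.
  j = 1: C(9,1)·(2)^1 = 9·2 = 18.
  j = 2: C(9,2)·(2)^2 = 36·4 = 144.
  j = 3: C(9,3)·(2)^3 = 84·8 = 672.
  V_q(n, t) = 1 + 18 + 144 + 672 = 835.
Step 2: q^n = 3^9 = 19683.
Step 3: Hamming bound ⌊q^n / V_q(n,t)⌋ = ⌊19683/835⌋ = 23.
Step 4: Compare |C| = 18 to 23: satisfied.
The claimed |C| lies below the Hamming bound.


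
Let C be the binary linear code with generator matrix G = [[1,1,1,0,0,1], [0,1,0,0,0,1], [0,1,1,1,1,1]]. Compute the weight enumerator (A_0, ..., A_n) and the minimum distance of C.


Weight distribution: A_0 = 1, A_2 = 2, A_3 = 2, A_4 = 1, A_5 = 2. Minimum distance d = 2.

Enumerate all 2^3 = 8 messages m ∈ F_2^3.
For each, compute codeword c = mG in F_2^6, then tally its weight.
  m = 000 → c = 000000, weight = 0.
  m = 100 → c = 111001, weight = 4.
  m = 010 → c = 010001, weight = 2.
  m = 110 → c = 101000, weight = 2.
  m = 001 → c = 011111, weight = 5.
  m = 101 → c = 100110, weight = 3.
  m = 011 → c = 001110, weight = 3.
  m = 111 → c = 110111, weight = 5.
Tally weights:
  weight 0: 1 codewords.
  weight 2: 2 codewords.
  weight 3: 2 codewords.
  weight 4: 1 codewords.
  weight 5: 2 codewords.
Minimum distance d = smallest w > 0 with A_w > 0 = 2.
Sanity: Σ A_w = 8 = 2^3 = 8 ✓.


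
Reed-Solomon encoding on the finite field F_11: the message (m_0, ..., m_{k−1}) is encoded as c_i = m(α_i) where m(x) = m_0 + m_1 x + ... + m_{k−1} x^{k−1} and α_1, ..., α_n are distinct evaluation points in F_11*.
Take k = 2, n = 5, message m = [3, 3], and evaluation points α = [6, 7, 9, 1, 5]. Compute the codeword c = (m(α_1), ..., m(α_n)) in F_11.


c = [10, 2, 8, 6, 7]

Message polynomial: m(x) = 3 + 3·x (mod 11).
For each evaluation point α_i, compute m(α_i) mod 11:
  α_1 = 6: Horner steps 3 → 10, so m(6) = 10.
  α_2 = 7: Horner steps 3 → 2, so m(7) = 2.
  α_3 = 9: Horner steps 3 → 8, so m(9) = 8.
  α_4 = 1: Horner steps 3 → 6, so m(1) = 6.
  α_5 = 5: Horner steps 3 → 7, so m(5) = 7.
Codeword c = [10, 2, 8, 6, 7] ∈ F_11^5.


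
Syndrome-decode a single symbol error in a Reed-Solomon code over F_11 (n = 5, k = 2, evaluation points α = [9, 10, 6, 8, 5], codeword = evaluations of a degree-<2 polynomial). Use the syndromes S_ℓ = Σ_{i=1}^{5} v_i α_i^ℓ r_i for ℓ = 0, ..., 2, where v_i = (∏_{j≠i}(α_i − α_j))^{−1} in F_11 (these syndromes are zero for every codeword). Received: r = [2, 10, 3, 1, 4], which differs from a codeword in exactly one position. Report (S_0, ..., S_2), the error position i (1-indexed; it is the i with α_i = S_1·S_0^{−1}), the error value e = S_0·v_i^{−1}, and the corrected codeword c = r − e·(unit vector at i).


S = (9, 4, 3), error at position 1, error magnitude e = 2, c = [0, 10, 3, 1, 4].

Step 1: column multipliers v_i = (∏_{j≠i}(α_i − α_j))^{−1} mod 11.
  i = 1 (α = 9): (9−10)(9−6)(9−8)(9−5) = (−1)·3·1·4 = −12 ≡ 10, so v_1 = 10^{−1} = 10 (mod 11).
  i = 2 (α = 10): (10−9)(10−6)(10−8)(10−5) = 1·4·2·5 = 40 ≡ 7, so v_2 = 7^{−1} = 8 (mod 11).
  i = 3 (α = 6): (6−9)(6−10)(6−8)(6−5) = (−3)·(−4)·(−2)·1 = −24 ≡ 9, so v_3 = 9^{−1} = 5 (mod 11).
  i = 4 (α = 8): (8−9)(8−10)(8−6)(8−5) = (−1)·(−2)·2·3 = 12 ≡ 1, so v_4 = 1^{−1} = 1 (mod 11).
  i = 5 (α = 5): (5−9)(5−10)(5−6)(5−8) = (−4)·(−5)·(−1)·(−3) = 60 ≡ 5, so v_5 = 5^{−1} = 9 (mod 11).
  v = [10, 8, 5, 1, 9].
Step 2: syndromes of r = [2, 10, 3, 1, 4] (all sums mod 11).
  S_0 = Σ v_i r_i = 10·2 + 8·10 + 5·3 + 1·1 + 9·4 = 152 ≡ 9.
  S_1 = Σ v_i α_i r_i = 10·9·2 + 8·10·10 + 5·6·3 + 1·8·1 + 9·5·4 = 1258 ≡ 4.
  α_i^2 mod 11 = [4, 1, 3, 9, 3].
  S_2 = Σ v_i α_i^2 r_i = 10·4·2 + 8·1·10 + 5·3·3 + 1·9·1 + 9·3·4 = 322 ≡ 3.
  S = (9, 4, 3) ≠ 0, so r is not a codeword (an error is present).
Step 3: locate the error. For a single error e at position i, S_ℓ = v_i·e·α_i^ℓ, so α_err = S_1/S_0.
  S_0^{−1} = 9^{−1} = 5 (mod 11), so α_err = 4·5 = 20 ≡ 9 = α_1. Error position i = 1.
  Consistency check: S_2/S_1 = 3·3 = 9 ≡ 9 = α_err ✓ (single-error assumption holds).
Step 4: error magnitude e = S_0/v_1 = S_0·∏_{j≠1}(α_1 − α_j) = 9·10 = 90 ≡ 2 (mod 11).
Step 5: correct position 1: c_1 = r_1 − e = 2 − 2 ≡ 0 (mod 11). Hence c = [0, 10, 3, 1, 4].
  Check: interpolating c through the α_i gives m(x) = 9 + 10·x (degree < 2) with m(α_i) = c_i for every i, so c is indeed a codeword.


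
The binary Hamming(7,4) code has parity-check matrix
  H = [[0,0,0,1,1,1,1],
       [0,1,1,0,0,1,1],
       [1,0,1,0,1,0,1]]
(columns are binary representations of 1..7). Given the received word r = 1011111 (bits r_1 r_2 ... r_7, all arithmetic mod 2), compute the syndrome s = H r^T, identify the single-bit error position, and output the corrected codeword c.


s = (0, 1, 0)^T, error position = 2, corrected codeword c = 1111111

Compute s = H r^T mod 2 one row at a time:
  s_1 = 1 + 1 + 1 + 1 = 4 ≡ 0 (mod 2).
  s_2 = 0 + 1 + 1 + 1 = 3 ≡ 1 (mod 2).
  s_3 = 1 + 1 + 1 + 1 = 4 ≡ 0 (mod 2).
s = (0, 1, 0)^T — this equals column 2 of H (binary 010), so error is at position 2.
Correct: flip bit 2 of r = 1011111 to get c = 1111111.


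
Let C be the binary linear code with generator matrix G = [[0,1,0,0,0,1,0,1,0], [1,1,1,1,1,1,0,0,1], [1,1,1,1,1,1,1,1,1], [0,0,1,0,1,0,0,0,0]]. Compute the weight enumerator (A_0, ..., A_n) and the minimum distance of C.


Weight distribution: A_0 = 1, A_2 = 2, A_3 = 2, A_4 = 3, A_5 = 3, A_6 = 2, A_7 = 2, A_9 = 1. Minimum distance d = 2.

Enumerate all 2^4 = 16 messages m ∈ F_2^4.
For each, compute codeword c = mG in F_2^9, then tally its weight.
  m = 0000 → c = 000000000, weight = 0.
  m = 1000 → c = 010001010, weight = 3.
  m = 0100 → c = 111111001, weight = 7.
  m = 1100 → c = 101110011, weight = 6.
  m = 0010 → c = 111111111, weight = 9.
  m = 1010 → c = 101110101, weight = 6.
  m = 0110 → c = 000000110, weight = 2.
  m = 1110 → c = 010001100, weight = 3.
  m = 0001 → c = 001010000, weight = 2.
  m = 1001 → c = 011011010, weight = 5.
  m = 0101 → c = 110101001, weight = 5.
  m = 1101 → c = 100100011, weight = 4.
  m = 0011 → c = 110101111, weight = 7.
  m = 1011 → c = 100100101, weight = 4.
  m = 0111 → c = 001010110, weight = 4.
  m = 1111 → c = 011011100, weight = 5.
Tally weights:
  weight 0: 1 codewords.
  weight 2: 2 codewords.
  weight 3: 2 codewords.
  weight 4: 3 codewords.
  weight 5: 3 codewords.
  weight 6: 2 codewords.
  weight 7: 2 codewords.
  weight 9: 1 codewords.
Minimum distance d = smallest w > 0 with A_w > 0 = 2.
Sanity: Σ A_w = 16 = 2^4 = 16 ✓.


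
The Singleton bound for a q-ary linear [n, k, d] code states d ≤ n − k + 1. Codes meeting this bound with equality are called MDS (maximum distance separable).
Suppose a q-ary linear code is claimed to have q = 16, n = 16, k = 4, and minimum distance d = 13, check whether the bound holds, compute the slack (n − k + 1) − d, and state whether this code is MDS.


Singleton RHS = n − k + 1 = 13, slack = 0, bound satisfied, MDS.

Singleton bound: d ≤ n − k + 1.
Here n = 16, k = 4, so n − k + 1 = 13.
Given d = 13, check d ≤ 13: YES.
Slack = (n − k + 1) − d = 0.
The code is MDS (slack = 0).
Description: the claimed parameters are [16, 4, 13]_16; such a code would be MDS (meets Singleton bound).


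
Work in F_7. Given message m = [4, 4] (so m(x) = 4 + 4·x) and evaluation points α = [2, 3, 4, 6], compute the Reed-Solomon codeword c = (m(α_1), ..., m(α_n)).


c = [5, 2, 6, 0]

Message polynomial: m(x) = 4 + 4·x (mod 7).
For each evaluation point α_i, compute m(α_i) mod 7:
  α_1 = 2: Horner steps 4 → 5, so m(2) = 5.
  α_2 = 3: Horner steps 4 → 2, so m(3) = 2.
  α_3 = 4: Horner steps 4 → 6, so m(4) = 6.
  α_4 = 6: Horner steps 4 → 0, so m(6) = 0.
Codeword c = [5, 2, 6, 0] ∈ F_7^4.


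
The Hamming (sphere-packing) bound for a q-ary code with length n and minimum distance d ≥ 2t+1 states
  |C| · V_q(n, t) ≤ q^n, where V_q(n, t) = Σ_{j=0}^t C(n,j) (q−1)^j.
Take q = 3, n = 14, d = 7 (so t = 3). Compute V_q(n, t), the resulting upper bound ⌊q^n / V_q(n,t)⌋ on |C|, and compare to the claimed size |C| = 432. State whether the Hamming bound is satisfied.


V_q(n, t) = 3305, q^n = 4782969, Hamming bound = 1447, |C| = 432 ≤ bound (satisfied).

Step 1: Compute V_q(n, t) = Σ_{j=0}^3 C(n, j) (q−1)^j.
  j = 0: C(14,0)·(2)^0 = 1·1 = 1.
  j = 1: C(14,1)·(2)^1 = 14·2 = 28.
  j = 2: C(14,2)·(2)^2 = 91·4 = 364.
  j = 3: C(14,3)·(2)^3 = 364·8 = 2912.
  V_q(n, t) = 1 + 28 + 364 + 2912 = 3305.
Step 2: q^n = 3^14 = 4782969.
Step 3: Hamming bound ⌊q^n / V_q(n,t)⌋ = ⌊4782969/3305⌋ = 1447.
Step 4: Compare |C| = 432 to 1447: satisfied.
The claimed |C| lies below the Hamming bound.


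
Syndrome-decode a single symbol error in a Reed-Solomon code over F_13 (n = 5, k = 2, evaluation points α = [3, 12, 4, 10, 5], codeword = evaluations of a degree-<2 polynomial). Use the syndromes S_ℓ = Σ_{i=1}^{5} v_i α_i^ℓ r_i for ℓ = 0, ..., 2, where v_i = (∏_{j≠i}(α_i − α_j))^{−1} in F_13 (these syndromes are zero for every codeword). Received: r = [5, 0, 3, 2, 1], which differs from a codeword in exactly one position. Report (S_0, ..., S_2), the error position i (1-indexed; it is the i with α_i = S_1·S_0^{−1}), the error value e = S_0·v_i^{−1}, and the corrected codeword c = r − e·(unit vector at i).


S = (7, 5, 11), error at position 4, error magnitude e = 11, c = [5, 0, 3, 4, 1].

Step 1: column multipliers v_i = (∏_{j≠i}(α_i − α_j))^{−1} mod 13.
  i = 1 (α = 3): (3−12)(3−4)(3−10)(3−5) = (−9)·(−1)·(−7)·(−2) = 126 ≡ 9, so v_1 = 9^{−1} = 3 (mod 13).
  i = 2 (α = 12): (12−3)(12−4)(12−10)(12−5) = 9·8·2·7 = 1008 ≡ 7, so v_2 = 7^{−1} = 2 (mod 13).
  i = 3 (α = 4): (4−3)(4−12)(4−10)(4−5) = 1·(−8)·(−6)·(−1) = −48 ≡ 4, so v_3 = 4^{−1} = 10 (mod 13).
  i = 4 (α = 10): (10−3)(10−12)(10−4)(10−5) = 7·(−2)·6·5 = −420 ≡ 9, so v_4 = 9^{−1} = 3 (mod 13).
  i = 5 (α = 5): (5−3)(5−12)(5−4)(5−10) = 2·(−7)·1·(−5) = 70 ≡ 5, so v_5 = 5^{−1} = 8 (mod 13).
  v = [3, 2, 10, 3, 8].
Step 2: syndromes of r = [5, 0, 3, 2, 1] (all sums mod 13).
  S_0 = Σ v_i r_i = 3·5 + 2·0 + 10·3 + 3·2 + 8·1 = 59 ≡ 7.
  S_1 = Σ v_i α_i r_i = 3·3·5 + 2·12·0 + 10·4·3 + 3·10·2 + 8·5·1 = 265 ≡ 5.
  α_i^2 mod 13 = [9, 1, 3, 9, 12].
  S_2 = Σ v_i α_i^2 r_i = 3·9·5 + 2·1·0 + 10·3·3 + 3·9·2 + 8·12·1 = 375 ≡ 11.
  S = (7, 5, 11) ≠ 0, so r is not a codeword (an error is present).
Step 3: locate the error. For a single error e at position i, S_ℓ = v_i·e·α_i^ℓ, so α_err = S_1/S_0.
  S_0^{−1} = 7^{−1} = 2 (mod 13), so α_err = 5·2 = 10 ≡ 10 = α_4. Error position i = 4.
  Consistency check: S_2/S_1 = 11·8 = 88 ≡ 10 = α_err ✓ (single-error assumption holds).
Step 4: error magnitude e = S_0/v_4 = S_0·∏_{j≠4}(α_4 − α_j) = 7·9 = 63 ≡ 11 (mod 13).
Step 5: correct position 4: c_4 = r_4 − e = 2 − 11 ≡ 4 (mod 13). Hence c = [5, 0, 3, 4, 1].
  Check: interpolating c through the α_i gives m(x) = 11 + 11·x (degree < 2) with m(α_i) = c_i for every i, so c is indeed a codeword.


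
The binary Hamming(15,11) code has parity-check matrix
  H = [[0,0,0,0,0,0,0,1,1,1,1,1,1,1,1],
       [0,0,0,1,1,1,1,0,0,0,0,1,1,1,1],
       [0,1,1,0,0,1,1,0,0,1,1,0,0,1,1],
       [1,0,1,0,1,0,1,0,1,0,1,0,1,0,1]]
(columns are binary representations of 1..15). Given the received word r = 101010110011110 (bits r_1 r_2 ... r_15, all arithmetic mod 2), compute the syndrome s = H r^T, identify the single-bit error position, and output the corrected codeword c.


s = (1, 1, 0, 0)^T, error position = 12, corrected codeword c = 101010110010110

Compute s = H r^T mod 2 one row at a time:
  s_1 = 1 + 0 + 0 + 1 + 1 + 1 + 1 + 0 = 5 ≡ 1 (mod 2).
  s_2 = 0 + 1 + 0 + 1 + 1 + 1 + 1 + 0 = 5 ≡ 1 (mod 2).
  s_3 = 0 + 1 + 0 + 1 + 0 + 1 + 1 + 0 = 4 ≡ 0 (mod 2).
  s_4 = 1 + 1 + 1 + 1 + 0 + 1 + 1 + 0 = 6 ≡ 0 (mod 2).
s = (1, 1, 0, 0)^T — this equals column 12 of H (binary 1100), so error is at position 12.
Correct: flip bit 12 of r = 101010110011110 to get c = 101010110010110.


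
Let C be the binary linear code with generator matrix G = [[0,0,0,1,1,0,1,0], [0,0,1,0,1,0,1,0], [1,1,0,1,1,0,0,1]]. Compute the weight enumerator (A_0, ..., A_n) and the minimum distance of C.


Weight distribution: A_0 = 1, A_2 = 1, A_3 = 2, A_4 = 1, A_5 = 2, A_6 = 1. Minimum distance d = 2.

Enumerate all 2^3 = 8 messages m ∈ F_2^3.
For each, compute codeword c = mG in F_2^8, then tally its weight.
  m = 000 → c = 00000000, weight = 0.
  m = 100 → c = 00011010, weight = 3.
  m = 010 → c = 00101010, weight = 3.
  m = 110 → c = 00110000, weight = 2.
  m = 001 → c = 11011001, weight = 5.
  m = 101 → c = 11000011, weight = 4.
  m = 011 → c = 11110011, weight = 6.
  m = 111 → c = 11101001, weight = 5.
Tally weights:
  weight 0: 1 codewords.
  weight 2: 1 codewords.
  weight 3: 2 codewords.
  weight 4: 1 codewords.
  weight 5: 2 codewords.
  weight 6: 1 codewords.
Minimum distance d = smallest w > 0 with A_w > 0 = 2.
Sanity: Σ A_w = 8 = 2^3 = 8 ✓.


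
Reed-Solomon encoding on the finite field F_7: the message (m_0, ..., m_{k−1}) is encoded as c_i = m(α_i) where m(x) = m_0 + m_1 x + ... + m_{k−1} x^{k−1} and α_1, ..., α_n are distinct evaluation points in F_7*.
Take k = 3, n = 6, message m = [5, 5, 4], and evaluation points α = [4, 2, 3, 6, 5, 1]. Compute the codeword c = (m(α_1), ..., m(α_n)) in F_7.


c = [5, 3, 0, 4, 4, 0]

Message polynomial: m(x) = 5 + 5·x + 4·x^2 (mod 7).
For each evaluation point α_i, compute m(α_i) mod 7:
  α_1 = 4: Horner steps 4 → 0 → 5, so m(4) = 5.
  α_2 = 2: Horner steps 4 → 6 → 3, so m(2) = 3.
  α_3 = 3: Horner steps 4 → 3 → 0, so m(3) = 0.
  α_4 = 6: Horner steps 4 → 1 → 4, so m(6) = 4.
  α_5 = 5: Horner steps 4 → 4 → 4, so m(5) = 4.
  α_6 = 1: Horner steps 4 → 2 → 0, so m(1) = 0.
Codeword c = [5, 3, 0, 4, 4, 0] ∈ F_7^6.


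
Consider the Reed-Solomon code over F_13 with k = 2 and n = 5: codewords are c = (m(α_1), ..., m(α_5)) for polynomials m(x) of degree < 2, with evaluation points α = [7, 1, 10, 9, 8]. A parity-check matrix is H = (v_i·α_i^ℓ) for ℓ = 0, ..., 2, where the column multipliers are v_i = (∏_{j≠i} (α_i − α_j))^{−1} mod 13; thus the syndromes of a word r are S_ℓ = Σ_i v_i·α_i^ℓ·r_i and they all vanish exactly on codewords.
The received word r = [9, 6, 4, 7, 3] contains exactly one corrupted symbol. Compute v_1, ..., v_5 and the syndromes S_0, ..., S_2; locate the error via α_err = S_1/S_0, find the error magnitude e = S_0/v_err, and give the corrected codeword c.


S = (1, 9, 3), error at position 4, error magnitude e = 10, c = [9, 6, 4, 10, 3].

Step 1: column multipliers v_i = (∏_{j≠i}(α_i − α_j))^{−1} mod 13.
  i = 1 (α = 7): (7−1)(7−10)(7−9)(7−8) = 6·(−3)·(−2)·(−1) = −36 ≡ 3, so v_1 = 3^{−1} = 9 (mod 13).
  i = 2 (α = 1): (1−7)(1−10)(1−9)(1−8) = (−6)·(−9)·(−8)·(−7) = 3024 ≡ 8, so v_2 = 8^{−1} = 5 (mod 13).
  i = 3 (α = 10): (10−7)(10−1)(10−9)(10−8) = 3·9·1·2 = 54 ≡ 2, so v_3 = 2^{−1} = 7 (mod 13).
  i = 4 (α = 9): (9−7)(9−1)(9−10)(9−8) = 2·8·(−1)·1 = −16 ≡ 10, so v_4 = 10^{−1} = 4 (mod 13).
  i = 5 (α = 8): (8−7)(8−1)(8−10)(8−9) = 1·7·(−2)·(−1) = 14 ≡ 1, so v_5 = 1^{−1} = 1 (mod 13).
  v = [9, 5, 7, 4, 1].
Step 2: syndromes of r = [9, 6, 4, 7, 3] (all sums mod 13).
  S_0 = Σ v_i r_i = 9·9 + 5·6 + 7·4 + 4·7 + 1·3 = 170 ≡ 1.
  S_1 = Σ v_i α_i r_i = 9·7·9 + 5·1·6 + 7·10·4 + 4·9·7 + 1·8·3 = 1153 ≡ 9.
  α_i^2 mod 13 = [10, 1, 9, 3, 12].
  S_2 = Σ v_i α_i^2 r_i = 9·10·9 + 5·1·6 + 7·9·4 + 4·3·7 + 1·12·3 = 1212 ≡ 3.
  S = (1, 9, 3) ≠ 0, so r is not a codeword (an error is present).
Step 3: locate the error. For a single error e at position i, S_ℓ = v_i·e·α_i^ℓ, so α_err = S_1/S_0.
  S_0^{−1} = 1^{−1} = 1 (mod 13), so α_err = 9·1 = 9 ≡ 9 = α_4. Error position i = 4.
  Consistency check: S_2/S_1 = 3·3 = 9 ≡ 9 = α_err ✓ (single-error assumption holds).
Step 4: error magnitude e = S_0/v_4 = S_0·∏_{j≠4}(α_4 − α_j) = 1·10 = 10 ≡ 10 (mod 13).
Step 5: correct position 4: c_4 = r_4 − e = 7 − 10 ≡ 10 (mod 13). Hence c = [9, 6, 4, 10, 3].
  Check: interpolating c through the α_i gives m(x) = 12 + 7·x (degree < 2) with m(α_i) = c_i for every i, so c is indeed a codeword.


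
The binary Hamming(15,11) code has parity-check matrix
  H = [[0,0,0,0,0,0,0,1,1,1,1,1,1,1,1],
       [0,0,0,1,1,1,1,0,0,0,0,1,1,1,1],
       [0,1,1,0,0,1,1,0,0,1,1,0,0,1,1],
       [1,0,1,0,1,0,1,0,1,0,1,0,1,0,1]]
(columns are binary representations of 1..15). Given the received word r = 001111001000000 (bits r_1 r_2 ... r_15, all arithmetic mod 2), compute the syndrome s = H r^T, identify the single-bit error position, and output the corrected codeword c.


s = (1, 1, 0, 1)^T, error position = 13, corrected codeword c = 001111001000100

Compute s = H r^T mod 2 one row at a time:
  s_1 = 0 + 1 + 0 + 0 + 0 + 0 + 0 + 0 = 1 ≡ 1 (mod 2).
  s_2 = 1 + 1 + 1 + 0 + 0 + 0 + 0 + 0 = 3 ≡ 1 (mod 2).
  s_3 = 0 + 1 + 1 + 0 + 0 + 0 + 0 + 0 = 2 ≡ 0 (mod 2).
  s_4 = 0 + 1 + 1 + 0 + 1 + 0 + 0 + 0 = 3 ≡ 1 (mod 2).
s = (1, 1, 0, 1)^T — this equals column 13 of H (binary 1101), so error is at position 13.
Correct: flip bit 13 of r = 001111001000000 to get c = 001111001000100.


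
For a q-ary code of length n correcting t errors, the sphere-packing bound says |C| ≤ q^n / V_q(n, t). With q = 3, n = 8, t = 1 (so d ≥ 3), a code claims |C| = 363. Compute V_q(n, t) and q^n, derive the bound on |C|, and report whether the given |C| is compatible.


V_q(n, t) = 17, q^n = 6561, Hamming bound = 385, |C| = 363 ≤ bound (satisfied).

Step 1: Compute V_q(n, t) = Σ_{j=0}^1 C(n, j) (q−1)^j.
  j = 0: C(8,0)·(2)^0 = 1·1 = 1.
  j = 1: C(8,1)·(2)^1 = 8·2 = 16.
  V_q(n, t) = 1 + 16 = 17.
Step 2: q^n = 3^8 = 6561.
Step 3: Hamming bound ⌊q^n / V_q(n,t)⌋ = ⌊6561/17⌋ = 385.
Step 4: Compare |C| = 363 to 385: satisfied.
The claimed |C| lies below the Hamming bound.


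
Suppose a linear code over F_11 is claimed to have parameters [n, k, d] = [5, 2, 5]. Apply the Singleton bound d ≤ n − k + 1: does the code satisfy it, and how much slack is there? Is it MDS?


Singleton RHS = n − k + 1 = 4, slack = -1, bound violated (no such code; not MDS).

Singleton bound: d ≤ n − k + 1.
Here n = 5, k = 2, so n − k + 1 = 4.
Given d = 5, check d ≤ 4: NO.
Slack = (n − k + 1) − d = -1.
The slack is negative: d = 5 exceeds n − k + 1 = 4 by 1, so the Singleton bound is violated and no linear [5, 2, 5]_11 code can exist. In particular it is not MDS (MDS requires d = n − k + 1 exactly).
Description: the claimed parameters are [5, 2, 5]_11; such a code would be impossible (violates the Singleton bound).


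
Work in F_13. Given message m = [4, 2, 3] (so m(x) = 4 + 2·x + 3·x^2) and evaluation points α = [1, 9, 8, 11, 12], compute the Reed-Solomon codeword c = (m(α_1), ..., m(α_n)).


c = [9, 5, 4, 12, 5]

Message polynomial: m(x) = 4 + 2·x + 3·x^2 (mod 13).
For each evaluation point α_i, compute m(α_i) mod 13:
  α_1 = 1: Horner steps 3 → 5 → 9, so m(1) = 9.
  α_2 = 9: Horner steps 3 → 3 → 5, so m(9) = 5.
  α_3 = 8: Horner steps 3 → 0 → 4, so m(8) = 4.
  α_4 = 11: Horner steps 3 → 9 → 12, so m(11) = 12.
  α_5 = 12: Horner steps 3 → 12 → 5, so m(12) = 5.
Codeword c = [9, 5, 4, 12, 5] ∈ F_13^5.


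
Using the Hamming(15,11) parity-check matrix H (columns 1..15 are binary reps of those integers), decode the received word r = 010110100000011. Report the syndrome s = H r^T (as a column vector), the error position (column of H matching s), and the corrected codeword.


s = (0, 1, 0, 1)^T, error position = 5, corrected codeword c = 010100100000011

Compute s = H r^T mod 2 one row at a time:
  s_1 = 0 + 0 + 0 + 0 + 0 + 0 + 1 + 1 = 2 ≡ 0 (mod 2).
  s_2 = 1 + 1 + 0 + 1 + 0 + 0 + 1 + 1 = 5 ≡ 1 (mod 2).
  s_3 = 1 + 0 + 0 + 1 + 0 + 0 + 1 + 1 = 4 ≡ 0 (mod 2).
  s_4 = 0 + 0 + 1 + 1 + 0 + 0 + 0 + 1 = 3 ≡ 1 (mod 2).
s = (0, 1, 0, 1)^T — this equals column 5 of H (binary 0101), so error is at position 5.
Correct: flip bit 5 of r = 010110100000011 to get c = 010100100000011.
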